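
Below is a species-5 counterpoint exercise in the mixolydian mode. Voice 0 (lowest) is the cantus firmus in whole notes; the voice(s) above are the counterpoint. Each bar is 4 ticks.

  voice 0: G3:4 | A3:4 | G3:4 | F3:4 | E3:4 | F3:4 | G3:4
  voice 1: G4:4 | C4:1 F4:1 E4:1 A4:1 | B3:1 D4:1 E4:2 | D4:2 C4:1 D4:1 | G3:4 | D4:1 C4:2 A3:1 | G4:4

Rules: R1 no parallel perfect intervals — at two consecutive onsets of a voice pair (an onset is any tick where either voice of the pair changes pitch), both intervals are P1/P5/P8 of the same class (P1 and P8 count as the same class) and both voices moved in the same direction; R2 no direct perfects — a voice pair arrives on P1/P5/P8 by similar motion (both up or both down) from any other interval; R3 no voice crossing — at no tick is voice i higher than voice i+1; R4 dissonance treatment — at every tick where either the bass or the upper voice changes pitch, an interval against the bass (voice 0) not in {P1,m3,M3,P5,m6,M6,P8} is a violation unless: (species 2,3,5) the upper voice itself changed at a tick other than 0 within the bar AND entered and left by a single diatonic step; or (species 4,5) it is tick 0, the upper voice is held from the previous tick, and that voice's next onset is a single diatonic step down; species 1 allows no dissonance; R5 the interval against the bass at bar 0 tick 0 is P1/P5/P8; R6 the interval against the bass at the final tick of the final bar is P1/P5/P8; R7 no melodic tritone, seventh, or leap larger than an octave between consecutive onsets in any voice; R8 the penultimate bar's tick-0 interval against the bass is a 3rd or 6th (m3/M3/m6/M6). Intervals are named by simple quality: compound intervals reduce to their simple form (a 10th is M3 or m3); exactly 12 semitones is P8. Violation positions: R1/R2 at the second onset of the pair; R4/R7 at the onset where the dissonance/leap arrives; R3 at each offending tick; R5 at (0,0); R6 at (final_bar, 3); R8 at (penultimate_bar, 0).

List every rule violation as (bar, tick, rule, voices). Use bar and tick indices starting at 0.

bar 0: v0=G3 v1=G4 downbeat P8
bar 1: v0=A3 v1=C4 downbeat m3
bar 2: v0=G3 v1=B3 downbeat M3
bar 3: v0=F3 v1=D4 downbeat M6
bar 4: v0=E3 v1=G3 downbeat m3
bar 5: v0=F3 v1=D4 downbeat M6
bar 6: v0=G3 v1=G4 downbeat P8
  -> R7 @ bar 2 tick 0 v(1,): A4->B3 leap 10st
  -> R2 @ bar 6 tick 0 v(0, 1): F3/A3 M3 -> G3/G4 P8 similar
  -> R7 @ bar 6 tick 0 v(1,): A3->G4 leap 10st

(2, 0, R7, (1,))
(6, 0, R2, (0, 1))
(6, 0, R7, (1,))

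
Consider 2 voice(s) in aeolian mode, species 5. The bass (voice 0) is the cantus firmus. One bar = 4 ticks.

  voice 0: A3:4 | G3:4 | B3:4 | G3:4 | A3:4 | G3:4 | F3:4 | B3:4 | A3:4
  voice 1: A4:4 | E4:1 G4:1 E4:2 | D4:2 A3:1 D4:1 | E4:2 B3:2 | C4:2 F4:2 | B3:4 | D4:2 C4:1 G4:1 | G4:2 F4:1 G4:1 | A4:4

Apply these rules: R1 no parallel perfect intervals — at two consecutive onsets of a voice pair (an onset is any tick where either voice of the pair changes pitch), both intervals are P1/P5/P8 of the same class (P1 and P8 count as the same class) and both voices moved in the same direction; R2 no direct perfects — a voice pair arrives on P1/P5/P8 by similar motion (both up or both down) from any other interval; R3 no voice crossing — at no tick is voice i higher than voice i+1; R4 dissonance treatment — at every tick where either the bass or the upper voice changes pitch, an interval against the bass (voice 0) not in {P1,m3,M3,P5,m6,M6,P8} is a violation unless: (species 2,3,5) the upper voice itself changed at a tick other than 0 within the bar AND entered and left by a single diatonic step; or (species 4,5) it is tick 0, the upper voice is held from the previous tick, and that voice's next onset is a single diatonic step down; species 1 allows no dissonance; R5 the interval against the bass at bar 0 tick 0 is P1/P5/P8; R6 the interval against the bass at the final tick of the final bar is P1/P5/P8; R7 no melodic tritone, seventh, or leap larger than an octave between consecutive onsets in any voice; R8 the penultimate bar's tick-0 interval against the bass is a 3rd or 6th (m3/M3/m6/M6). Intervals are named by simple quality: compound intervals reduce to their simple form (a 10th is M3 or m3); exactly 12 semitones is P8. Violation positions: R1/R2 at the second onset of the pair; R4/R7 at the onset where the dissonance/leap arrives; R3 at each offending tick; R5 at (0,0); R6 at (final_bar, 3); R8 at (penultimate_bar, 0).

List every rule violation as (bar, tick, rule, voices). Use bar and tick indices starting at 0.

(2, 2, R3, (0, 1))
(2, 2, R4, (0, 1))
(5, 0, R7, (1,))
(6, 3, R4, (0, 1))
(7, 0, R7, (0,))

bar 0: v0=A3 v1=A4 downbeat P8
bar 1: v0=G3 v1=E4 downbeat M6
bar 2: v0=B3 v1=D4 downbeat m3
bar 3: v0=G3 v1=E4 downbeat M6
bar 4: v0=A3 v1=C4 downbeat m3
bar 5: v0=G3 v1=B3 downbeat M3
bar 6: v0=F3 v1=D4 downbeat M6
bar 7: v0=B3 v1=G4 downbeat m6
bar 8: v0=A3 v1=A4 downbeat P8
  -> R3 @ bar 2 tick 2 v(0, 1): B3 above A3
  -> R4 @ bar 2 tick 2 v(0, 1): B3/A3 M2 untreated
  -> R7 @ bar 5 tick 0 v(1,): F4->B3 leap 6st
  -> R4 @ bar 6 tick 3 v(0, 1): F3/G4 M2 untreated
  -> R7 @ bar 7 tick 0 v(0,): F3->B3 leap 6st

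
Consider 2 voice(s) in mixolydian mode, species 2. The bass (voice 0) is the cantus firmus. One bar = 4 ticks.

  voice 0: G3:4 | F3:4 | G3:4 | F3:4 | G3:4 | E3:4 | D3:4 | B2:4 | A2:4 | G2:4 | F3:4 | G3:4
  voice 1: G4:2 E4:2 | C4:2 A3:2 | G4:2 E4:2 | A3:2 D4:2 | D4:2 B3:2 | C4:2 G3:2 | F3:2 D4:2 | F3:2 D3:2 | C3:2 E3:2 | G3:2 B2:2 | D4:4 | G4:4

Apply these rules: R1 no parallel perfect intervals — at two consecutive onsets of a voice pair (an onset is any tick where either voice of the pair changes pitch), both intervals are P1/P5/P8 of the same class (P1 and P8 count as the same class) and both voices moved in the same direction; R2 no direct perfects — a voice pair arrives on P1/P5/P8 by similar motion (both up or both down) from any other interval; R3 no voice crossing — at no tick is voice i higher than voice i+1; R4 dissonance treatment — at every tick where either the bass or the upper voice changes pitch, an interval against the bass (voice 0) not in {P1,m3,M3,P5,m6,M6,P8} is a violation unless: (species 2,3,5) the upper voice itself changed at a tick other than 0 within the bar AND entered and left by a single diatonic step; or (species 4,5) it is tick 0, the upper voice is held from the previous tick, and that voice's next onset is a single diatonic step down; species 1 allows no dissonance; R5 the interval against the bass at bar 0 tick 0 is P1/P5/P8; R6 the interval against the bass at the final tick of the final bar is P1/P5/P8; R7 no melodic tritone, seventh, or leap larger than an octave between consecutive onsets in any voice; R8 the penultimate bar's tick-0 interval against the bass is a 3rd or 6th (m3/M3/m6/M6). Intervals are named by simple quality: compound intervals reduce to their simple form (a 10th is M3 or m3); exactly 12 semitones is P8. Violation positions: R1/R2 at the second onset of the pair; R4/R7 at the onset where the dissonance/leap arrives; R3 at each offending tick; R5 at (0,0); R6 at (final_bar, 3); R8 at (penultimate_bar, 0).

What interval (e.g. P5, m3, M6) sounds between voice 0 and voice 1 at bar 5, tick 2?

m3

voice 0=E3 voice 1=G3 -> m3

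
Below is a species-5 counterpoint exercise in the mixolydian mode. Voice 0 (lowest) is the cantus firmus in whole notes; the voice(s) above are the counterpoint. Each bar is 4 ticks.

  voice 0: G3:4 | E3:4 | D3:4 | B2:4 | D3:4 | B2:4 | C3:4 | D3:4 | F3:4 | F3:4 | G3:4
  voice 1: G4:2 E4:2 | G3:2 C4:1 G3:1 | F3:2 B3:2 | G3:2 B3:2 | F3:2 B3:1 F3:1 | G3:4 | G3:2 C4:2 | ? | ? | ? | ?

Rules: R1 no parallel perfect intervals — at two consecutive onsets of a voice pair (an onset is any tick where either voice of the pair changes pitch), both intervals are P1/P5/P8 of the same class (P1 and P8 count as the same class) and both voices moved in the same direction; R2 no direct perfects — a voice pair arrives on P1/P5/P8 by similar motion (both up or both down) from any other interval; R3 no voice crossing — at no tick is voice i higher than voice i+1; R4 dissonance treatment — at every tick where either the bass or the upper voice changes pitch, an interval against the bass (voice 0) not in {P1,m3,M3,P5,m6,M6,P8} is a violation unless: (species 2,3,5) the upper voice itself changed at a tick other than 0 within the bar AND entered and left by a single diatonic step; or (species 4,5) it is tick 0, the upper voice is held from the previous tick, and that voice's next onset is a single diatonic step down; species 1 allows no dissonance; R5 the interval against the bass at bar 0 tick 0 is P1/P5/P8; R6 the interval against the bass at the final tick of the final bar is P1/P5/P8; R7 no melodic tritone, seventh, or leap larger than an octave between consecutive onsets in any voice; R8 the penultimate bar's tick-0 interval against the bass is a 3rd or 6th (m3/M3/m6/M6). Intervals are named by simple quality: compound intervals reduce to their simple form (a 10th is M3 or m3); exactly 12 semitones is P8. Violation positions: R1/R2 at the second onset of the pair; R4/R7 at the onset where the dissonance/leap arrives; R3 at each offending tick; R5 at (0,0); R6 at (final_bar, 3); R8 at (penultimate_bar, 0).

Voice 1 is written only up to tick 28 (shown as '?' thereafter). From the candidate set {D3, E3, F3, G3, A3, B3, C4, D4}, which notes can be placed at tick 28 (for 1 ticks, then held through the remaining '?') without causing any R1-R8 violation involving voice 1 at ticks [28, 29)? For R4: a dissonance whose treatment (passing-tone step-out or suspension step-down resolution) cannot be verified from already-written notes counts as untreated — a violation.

D3: violates R7
E3: violates R4
F3: legal
G3: violates R4
A3: legal
B3: legal
C4: violates R4
D4: violates R1

{A3, B3, F3}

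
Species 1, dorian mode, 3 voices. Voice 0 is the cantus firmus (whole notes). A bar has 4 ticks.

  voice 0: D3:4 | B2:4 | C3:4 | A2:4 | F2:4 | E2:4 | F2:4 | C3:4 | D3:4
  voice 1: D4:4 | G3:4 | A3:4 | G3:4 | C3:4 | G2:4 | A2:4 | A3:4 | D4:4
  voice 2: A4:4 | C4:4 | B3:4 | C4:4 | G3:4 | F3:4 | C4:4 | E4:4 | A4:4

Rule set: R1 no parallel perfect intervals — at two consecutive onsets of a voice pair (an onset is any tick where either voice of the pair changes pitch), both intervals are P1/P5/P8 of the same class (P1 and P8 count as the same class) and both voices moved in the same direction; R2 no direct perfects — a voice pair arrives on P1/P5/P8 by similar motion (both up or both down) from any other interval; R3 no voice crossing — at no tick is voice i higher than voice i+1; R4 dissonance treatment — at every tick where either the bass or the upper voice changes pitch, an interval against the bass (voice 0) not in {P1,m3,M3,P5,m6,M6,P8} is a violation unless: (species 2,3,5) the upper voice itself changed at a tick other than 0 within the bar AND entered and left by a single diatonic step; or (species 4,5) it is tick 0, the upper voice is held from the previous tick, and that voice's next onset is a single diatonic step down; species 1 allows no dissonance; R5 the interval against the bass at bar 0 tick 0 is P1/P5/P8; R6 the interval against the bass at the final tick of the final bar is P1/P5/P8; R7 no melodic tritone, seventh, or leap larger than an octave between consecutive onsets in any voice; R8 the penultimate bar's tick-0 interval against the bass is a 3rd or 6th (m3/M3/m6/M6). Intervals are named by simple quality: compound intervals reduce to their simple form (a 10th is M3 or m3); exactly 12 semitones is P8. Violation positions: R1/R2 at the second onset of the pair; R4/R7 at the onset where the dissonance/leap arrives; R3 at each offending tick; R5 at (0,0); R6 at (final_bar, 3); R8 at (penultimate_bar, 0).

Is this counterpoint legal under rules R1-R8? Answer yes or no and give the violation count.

No (12 violations)

bar 0: v0=D3 v1=D4 v2=A4 (P5)
bar 1: v0=B2 v1=G3 v2=C4 (m2)
bar 2: v0=C3 v1=A3 v2=B3 (M7)
bar 3: v0=A2 v1=G3 v2=C4 (m3)
bar 4: v0=F2 v1=C3 v2=G3 (M2)
bar 5: v0=E2 v1=G2 v2=F3 (m2)
bar 6: v0=F2 v1=A2 v2=C4 (P5)
bar 7: v0=C3 v1=A3 v2=E4 (M3)
bar 8: v0=D3 v1=D4 v2=A4 (P5)
  R4 @ bar1.0: B2/C4 m2 untreated
  R4 @ bar2.0: C3/B3 M7 untreated
  R4 @ bar3.0: A2/G3 m7 untreated
  R2 @ bar4.0: A2/G3 m7 -> F2/C3 P5 similar
  R2 @ bar4.0: G3/C4 P4 -> C3/G3 P5 similar
  R4 @ bar4.0: F2/G3 M2 untreated
  R4 @ bar5.0: E2/F3 m2 untreated
  R2 @ bar6.0: E2/F3 m2 -> F2/C4 P5 similar
  R2 @ bar7.0: A2/C4 m3 -> A3/E4 P5 similar
  R1 @ bar8.0: A3/E4 P5 -> D4/A4 P5 similar
  R2 @ bar8.0: C3/A3 M6 -> D3/D4 P8 similar
  R2 @ bar8.0: C3/E4 M3 -> D3/A4 P5 similar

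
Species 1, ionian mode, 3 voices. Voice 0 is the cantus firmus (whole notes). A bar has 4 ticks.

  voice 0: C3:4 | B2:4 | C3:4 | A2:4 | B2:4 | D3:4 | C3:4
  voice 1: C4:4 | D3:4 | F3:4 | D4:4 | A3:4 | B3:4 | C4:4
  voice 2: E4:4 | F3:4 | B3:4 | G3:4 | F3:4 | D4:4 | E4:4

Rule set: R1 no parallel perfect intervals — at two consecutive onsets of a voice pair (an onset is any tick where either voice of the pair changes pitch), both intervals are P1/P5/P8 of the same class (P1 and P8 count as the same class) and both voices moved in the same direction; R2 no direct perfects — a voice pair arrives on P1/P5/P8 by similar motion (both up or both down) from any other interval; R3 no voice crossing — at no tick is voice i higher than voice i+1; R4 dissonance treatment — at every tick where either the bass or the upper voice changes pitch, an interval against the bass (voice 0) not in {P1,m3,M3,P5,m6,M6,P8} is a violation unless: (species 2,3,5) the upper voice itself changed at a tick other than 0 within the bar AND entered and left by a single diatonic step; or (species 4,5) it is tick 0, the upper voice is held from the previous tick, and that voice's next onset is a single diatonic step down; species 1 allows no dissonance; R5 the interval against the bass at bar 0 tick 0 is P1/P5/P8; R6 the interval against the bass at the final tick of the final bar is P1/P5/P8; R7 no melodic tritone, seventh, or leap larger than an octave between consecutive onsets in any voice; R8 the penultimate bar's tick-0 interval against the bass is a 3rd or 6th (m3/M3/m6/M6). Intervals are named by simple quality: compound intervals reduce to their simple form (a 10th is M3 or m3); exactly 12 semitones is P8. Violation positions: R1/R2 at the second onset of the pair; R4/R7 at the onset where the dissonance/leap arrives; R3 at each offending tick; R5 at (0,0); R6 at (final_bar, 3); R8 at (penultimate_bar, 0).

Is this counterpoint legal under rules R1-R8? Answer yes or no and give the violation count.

bar 0: v0=C3 v1=C4 v2=E4 (M3)
bar 1: v0=B2 v1=D3 v2=F3 (TT)
bar 2: v0=C3 v1=F3 v2=B3 (M7)
bar 3: v0=A2 v1=D4 v2=G3 (m7)
bar 4: v0=B2 v1=A3 v2=F3 (TT)
bar 5: v0=D3 v1=B3 v2=D4 (P8)
bar 6: v0=C3 v1=C4 v2=E4 (M3)
  R5 @ bar0.0: opens on M3
  R4 @ bar1.0: B2/F3 TT untreated
  R7 @ bar1.0: C4->D3 leap 10st
  R7 @ bar1.0: E4->F3 leap 11st
  R4 @ bar2.0: C3/F3 P4 untreated
  R4 @ bar2.0: C3/B3 M7 untreated
  R7 @ bar2.0: F3->B3 leap 6st
  R3 @ bar3.0: D4 above G3
  R4 @ bar3.0: A2/D4 P4 untreated
  R4 @ bar3.0: A2/G3 m7 untreated
  R3 @ bar3.1: D4 above G3
  R3 @ bar3.2: D4 above G3
  R3 @ bar3.3: D4 above G3
  R3 @ bar4.0: A3 above F3
  R4 @ bar4.0: B2/A3 m7 untreated
  R4 @ bar4.0: B2/F3 TT untreated
  R3 @ bar4.1: A3 above F3
  R3 @ bar4.2: A3 above F3
  R3 @ bar4.3: A3 above F3
  R2 @ bar5.0: B2/F3 TT -> D3/D4 P8 similar
  R8 @ bar5.0: penult P8 not 3rd/6th
  R6 @ bar6.3: closes on M3

No (22 violations)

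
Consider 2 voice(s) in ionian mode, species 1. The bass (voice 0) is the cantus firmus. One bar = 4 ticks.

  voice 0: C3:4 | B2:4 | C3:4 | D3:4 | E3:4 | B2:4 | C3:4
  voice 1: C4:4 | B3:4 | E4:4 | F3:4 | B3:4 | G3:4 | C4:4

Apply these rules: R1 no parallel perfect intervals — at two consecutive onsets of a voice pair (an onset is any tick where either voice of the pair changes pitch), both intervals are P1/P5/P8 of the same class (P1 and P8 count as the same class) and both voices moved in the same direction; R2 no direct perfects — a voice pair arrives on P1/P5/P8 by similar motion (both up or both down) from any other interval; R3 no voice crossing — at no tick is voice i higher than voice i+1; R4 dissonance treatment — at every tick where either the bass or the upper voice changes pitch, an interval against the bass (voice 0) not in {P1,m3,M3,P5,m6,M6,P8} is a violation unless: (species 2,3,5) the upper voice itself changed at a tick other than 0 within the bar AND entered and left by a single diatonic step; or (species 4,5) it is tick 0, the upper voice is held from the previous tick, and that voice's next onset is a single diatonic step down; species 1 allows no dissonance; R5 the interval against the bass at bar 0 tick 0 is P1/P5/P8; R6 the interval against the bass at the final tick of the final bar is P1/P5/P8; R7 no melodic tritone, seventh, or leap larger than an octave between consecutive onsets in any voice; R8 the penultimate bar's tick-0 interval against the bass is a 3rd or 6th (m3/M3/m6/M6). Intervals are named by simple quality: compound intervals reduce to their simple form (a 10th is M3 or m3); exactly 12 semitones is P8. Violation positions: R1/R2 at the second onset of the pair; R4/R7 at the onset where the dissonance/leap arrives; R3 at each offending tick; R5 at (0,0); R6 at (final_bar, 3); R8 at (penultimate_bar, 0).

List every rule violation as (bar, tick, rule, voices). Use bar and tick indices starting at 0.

(1, 0, R1, (0, 1))
(3, 0, R7, (1,))
(4, 0, R2, (0, 1))
(4, 0, R7, (1,))
(6, 0, R2, (0, 1))

bar 0: v0=C3 v1=C4 downbeat P8
bar 1: v0=B2 v1=B3 downbeat P8
bar 2: v0=C3 v1=E4 downbeat M3
bar 3: v0=D3 v1=F3 downbeat m3
bar 4: v0=E3 v1=B3 downbeat P5
bar 5: v0=B2 v1=G3 downbeat m6
bar 6: v0=C3 v1=C4 downbeat P8
  -> R1 @ bar 1 tick 0 v(0, 1): C3/C4 P8 -> B2/B3 P8 similar
  -> R7 @ bar 3 tick 0 v(1,): E4->F3 leap 11st
  -> R2 @ bar 4 tick 0 v(0, 1): D3/F3 m3 -> E3/B3 P5 similar
  -> R7 @ bar 4 tick 0 v(1,): F3->B3 leap 6st
  -> R2 @ bar 6 tick 0 v(0, 1): B2/G3 m6 -> C3/C4 P8 similar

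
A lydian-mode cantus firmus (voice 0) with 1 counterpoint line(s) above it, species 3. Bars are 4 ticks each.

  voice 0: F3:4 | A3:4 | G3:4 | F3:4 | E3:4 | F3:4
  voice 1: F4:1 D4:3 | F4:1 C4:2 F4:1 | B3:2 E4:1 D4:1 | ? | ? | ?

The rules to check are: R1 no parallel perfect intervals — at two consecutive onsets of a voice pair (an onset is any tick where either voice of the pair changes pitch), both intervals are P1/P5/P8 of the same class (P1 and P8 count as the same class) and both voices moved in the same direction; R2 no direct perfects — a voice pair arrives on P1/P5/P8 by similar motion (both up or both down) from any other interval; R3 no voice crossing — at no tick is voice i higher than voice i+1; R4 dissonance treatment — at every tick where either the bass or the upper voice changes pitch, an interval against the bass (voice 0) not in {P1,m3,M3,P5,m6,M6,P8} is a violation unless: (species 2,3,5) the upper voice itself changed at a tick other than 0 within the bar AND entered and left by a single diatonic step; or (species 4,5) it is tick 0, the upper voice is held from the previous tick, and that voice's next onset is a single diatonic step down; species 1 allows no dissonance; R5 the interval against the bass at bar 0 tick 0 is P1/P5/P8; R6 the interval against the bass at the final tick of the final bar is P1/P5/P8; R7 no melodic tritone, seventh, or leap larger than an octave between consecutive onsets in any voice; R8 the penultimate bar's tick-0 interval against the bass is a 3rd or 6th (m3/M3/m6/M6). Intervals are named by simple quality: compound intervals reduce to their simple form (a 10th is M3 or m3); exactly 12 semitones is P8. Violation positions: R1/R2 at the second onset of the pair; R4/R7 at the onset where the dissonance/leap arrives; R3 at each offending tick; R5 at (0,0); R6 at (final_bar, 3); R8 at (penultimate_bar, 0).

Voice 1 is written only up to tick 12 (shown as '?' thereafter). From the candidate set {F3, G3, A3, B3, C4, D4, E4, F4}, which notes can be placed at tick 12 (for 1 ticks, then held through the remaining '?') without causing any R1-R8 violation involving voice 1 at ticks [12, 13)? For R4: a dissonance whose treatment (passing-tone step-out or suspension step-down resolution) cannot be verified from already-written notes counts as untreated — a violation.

F3: violates R2
G3: violates R4
A3: legal
B3: violates R4
C4: violates R1
D4: legal
E4: violates R4
F4: legal

{A3, D4, F4}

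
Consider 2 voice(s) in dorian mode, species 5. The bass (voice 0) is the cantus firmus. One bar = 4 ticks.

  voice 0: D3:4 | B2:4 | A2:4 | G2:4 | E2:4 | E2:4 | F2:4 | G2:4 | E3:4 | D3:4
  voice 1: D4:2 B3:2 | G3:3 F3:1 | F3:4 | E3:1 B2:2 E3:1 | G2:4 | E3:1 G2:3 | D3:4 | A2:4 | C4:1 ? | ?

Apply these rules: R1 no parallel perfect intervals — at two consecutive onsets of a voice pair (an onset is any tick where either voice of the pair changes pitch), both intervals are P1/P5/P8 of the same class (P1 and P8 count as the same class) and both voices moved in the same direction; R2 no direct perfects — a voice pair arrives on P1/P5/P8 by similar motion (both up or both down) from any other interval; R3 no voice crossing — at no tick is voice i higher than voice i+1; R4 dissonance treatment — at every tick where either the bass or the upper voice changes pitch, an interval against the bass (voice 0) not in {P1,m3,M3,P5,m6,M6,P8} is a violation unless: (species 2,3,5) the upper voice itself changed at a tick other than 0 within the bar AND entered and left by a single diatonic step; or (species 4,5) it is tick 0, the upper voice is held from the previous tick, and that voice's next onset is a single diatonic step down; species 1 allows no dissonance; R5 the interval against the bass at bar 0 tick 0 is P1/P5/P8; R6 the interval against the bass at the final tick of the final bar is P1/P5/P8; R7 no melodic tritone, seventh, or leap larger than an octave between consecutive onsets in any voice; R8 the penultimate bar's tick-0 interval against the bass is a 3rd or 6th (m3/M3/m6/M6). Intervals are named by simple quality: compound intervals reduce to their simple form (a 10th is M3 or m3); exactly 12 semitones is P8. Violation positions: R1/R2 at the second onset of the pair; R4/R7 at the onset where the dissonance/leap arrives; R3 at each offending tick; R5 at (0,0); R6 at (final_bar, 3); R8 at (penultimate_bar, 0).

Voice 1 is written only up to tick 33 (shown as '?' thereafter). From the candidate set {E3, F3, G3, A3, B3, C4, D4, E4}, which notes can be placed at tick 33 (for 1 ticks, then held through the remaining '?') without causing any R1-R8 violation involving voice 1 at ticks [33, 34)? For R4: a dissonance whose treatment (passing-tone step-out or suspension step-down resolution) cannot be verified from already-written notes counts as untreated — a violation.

E3: legal
F3: violates R4
G3: legal
A3: violates R4
B3: legal
C4: legal
D4: violates R4
E4: legal

{B3, C4, E3, E4, G3}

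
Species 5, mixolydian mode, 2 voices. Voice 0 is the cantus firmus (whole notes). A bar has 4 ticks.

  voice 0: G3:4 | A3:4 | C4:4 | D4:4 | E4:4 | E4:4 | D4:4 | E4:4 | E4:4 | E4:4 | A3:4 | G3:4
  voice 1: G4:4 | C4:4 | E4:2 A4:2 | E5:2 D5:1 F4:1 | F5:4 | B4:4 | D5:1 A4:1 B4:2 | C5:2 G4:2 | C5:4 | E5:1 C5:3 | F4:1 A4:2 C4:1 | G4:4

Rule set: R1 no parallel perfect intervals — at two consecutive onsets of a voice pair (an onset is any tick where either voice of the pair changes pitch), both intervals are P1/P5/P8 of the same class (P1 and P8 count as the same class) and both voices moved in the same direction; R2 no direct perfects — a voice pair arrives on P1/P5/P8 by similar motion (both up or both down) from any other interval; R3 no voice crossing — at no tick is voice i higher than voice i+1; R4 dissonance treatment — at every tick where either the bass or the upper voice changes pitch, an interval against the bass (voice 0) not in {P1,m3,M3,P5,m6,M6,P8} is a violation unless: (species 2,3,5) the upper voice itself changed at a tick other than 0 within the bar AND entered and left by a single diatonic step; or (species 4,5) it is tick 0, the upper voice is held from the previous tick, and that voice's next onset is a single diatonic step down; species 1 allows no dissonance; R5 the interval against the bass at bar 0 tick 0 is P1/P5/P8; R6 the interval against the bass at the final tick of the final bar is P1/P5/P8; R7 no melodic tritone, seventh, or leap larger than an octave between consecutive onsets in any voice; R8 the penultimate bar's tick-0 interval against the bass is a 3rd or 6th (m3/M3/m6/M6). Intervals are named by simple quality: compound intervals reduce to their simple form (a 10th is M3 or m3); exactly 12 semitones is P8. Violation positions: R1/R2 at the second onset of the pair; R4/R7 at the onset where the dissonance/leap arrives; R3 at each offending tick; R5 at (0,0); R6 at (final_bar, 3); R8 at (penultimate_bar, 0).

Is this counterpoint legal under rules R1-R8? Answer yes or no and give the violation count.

bar 0: v0=G3 v1=G4 (P8)
bar 1: v0=A3 v1=C4 (m3)
bar 2: v0=C4 v1=E4 (M3)
bar 3: v0=D4 v1=E5 (M2)
bar 4: v0=E4 v1=F5 (m2)
bar 5: v0=E4 v1=B4 (P5)
bar 6: v0=D4 v1=D5 (P8)
bar 7: v0=E4 v1=C5 (m6)
bar 8: v0=E4 v1=C5 (m6)
bar 9: v0=E4 v1=E5 (P8)
bar 10: v0=A3 v1=F4 (m6)
bar 11: v0=G3 v1=G4 (P8)
  R4 @ bar3.0: D4/E5 M2 untreated
  R4 @ bar4.0: E4/F5 m2 untreated
  R7 @ bar5.0: F5->B4 leap 6st

No (3 violations)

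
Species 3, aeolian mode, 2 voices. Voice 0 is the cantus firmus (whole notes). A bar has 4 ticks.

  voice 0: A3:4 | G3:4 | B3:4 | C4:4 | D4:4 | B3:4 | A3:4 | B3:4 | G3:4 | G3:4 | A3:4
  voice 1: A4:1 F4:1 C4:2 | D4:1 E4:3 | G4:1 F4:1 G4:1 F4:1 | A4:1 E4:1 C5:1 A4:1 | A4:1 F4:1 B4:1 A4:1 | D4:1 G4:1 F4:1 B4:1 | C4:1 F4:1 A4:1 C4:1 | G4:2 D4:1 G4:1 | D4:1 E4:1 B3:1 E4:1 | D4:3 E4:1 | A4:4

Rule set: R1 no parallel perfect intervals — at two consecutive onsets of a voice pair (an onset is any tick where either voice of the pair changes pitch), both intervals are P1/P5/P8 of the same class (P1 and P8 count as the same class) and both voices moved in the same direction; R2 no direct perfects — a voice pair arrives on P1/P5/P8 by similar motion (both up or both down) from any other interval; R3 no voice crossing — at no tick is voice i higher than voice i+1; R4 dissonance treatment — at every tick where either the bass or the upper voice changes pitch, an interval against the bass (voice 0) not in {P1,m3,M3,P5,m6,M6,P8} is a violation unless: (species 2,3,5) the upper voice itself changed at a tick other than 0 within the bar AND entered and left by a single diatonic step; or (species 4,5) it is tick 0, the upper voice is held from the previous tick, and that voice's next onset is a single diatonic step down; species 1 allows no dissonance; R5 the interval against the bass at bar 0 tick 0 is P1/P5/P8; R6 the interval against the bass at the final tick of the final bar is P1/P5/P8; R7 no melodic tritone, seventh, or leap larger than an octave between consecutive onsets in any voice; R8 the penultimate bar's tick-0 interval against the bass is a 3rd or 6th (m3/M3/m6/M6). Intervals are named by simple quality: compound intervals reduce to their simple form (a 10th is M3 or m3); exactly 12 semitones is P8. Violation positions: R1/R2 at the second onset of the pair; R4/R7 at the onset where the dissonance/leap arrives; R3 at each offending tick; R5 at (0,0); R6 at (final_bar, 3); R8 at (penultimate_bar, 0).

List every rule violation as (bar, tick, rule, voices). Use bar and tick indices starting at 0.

(2, 3, R4, (0, 1))
(4, 2, R7, (1,))
(5, 2, R4, (0, 1))
(5, 3, R7, (1,))
(6, 0, R7, (1,))
(8, 0, R2, (0, 1))
(9, 0, R8, (0, 1))
(10, 0, R2, (0, 1))

bar 0: v0=A3 v1=A4 downbeat P8
bar 1: v0=G3 v1=D4 downbeat P5
bar 2: v0=B3 v1=G4 downbeat m6
bar 3: v0=C4 v1=A4 downbeat M6
bar 4: v0=D4 v1=A4 downbeat P5
bar 5: v0=B3 v1=D4 downbeat m3
bar 6: v0=A3 v1=C4 downbeat m3
bar 7: v0=B3 v1=G4 downbeat m6
bar 8: v0=G3 v1=D4 downbeat P5
bar 9: v0=G3 v1=D4 downbeat P5
bar 10: v0=A3 v1=A4 downbeat P8
  -> R4 @ bar 2 tick 3 v(0, 1): B3/F4 TT untreated
  -> R7 @ bar 4 tick 2 v(1,): F4->B4 leap 6st
  -> R4 @ bar 5 tick 2 v(0, 1): B3/F4 TT untreated
  -> R7 @ bar 5 tick 3 v(1,): F4->B4 leap 6st
  -> R7 @ bar 6 tick 0 v(1,): B4->C4 leap 11st
  -> R2 @ bar 8 tick 0 v(0, 1): B3/G4 m6 -> G3/D4 P5 similar
  -> R8 @ bar 9 tick 0 v(0, 1): penult P5 not 3rd/6th
  -> R2 @ bar 10 tick 0 v(0, 1): G3/E4 M6 -> A3/A4 P8 similar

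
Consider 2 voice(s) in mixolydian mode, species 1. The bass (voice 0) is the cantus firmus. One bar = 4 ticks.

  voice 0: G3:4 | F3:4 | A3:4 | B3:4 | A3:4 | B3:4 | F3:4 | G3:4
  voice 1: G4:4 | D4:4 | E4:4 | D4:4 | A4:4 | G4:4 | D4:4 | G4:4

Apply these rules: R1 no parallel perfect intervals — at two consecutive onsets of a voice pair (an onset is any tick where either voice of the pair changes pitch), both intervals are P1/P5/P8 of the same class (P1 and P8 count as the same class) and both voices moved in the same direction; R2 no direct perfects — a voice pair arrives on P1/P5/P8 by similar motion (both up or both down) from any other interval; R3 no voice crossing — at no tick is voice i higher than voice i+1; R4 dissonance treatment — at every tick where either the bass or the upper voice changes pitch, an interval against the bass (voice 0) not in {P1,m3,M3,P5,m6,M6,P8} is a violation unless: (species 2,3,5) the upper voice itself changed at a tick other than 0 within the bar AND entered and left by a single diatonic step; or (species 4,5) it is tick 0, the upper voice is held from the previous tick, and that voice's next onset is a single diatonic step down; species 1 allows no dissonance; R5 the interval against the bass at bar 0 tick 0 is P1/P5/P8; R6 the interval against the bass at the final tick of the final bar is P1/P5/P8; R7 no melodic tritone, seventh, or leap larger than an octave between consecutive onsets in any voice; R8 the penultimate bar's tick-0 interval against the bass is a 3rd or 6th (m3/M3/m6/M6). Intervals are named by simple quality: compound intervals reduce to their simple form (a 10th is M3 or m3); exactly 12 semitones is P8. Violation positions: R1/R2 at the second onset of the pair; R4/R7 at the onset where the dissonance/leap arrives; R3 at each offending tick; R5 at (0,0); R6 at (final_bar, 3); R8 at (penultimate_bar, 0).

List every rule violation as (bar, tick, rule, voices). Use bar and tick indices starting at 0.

(2, 0, R2, (0, 1))
(6, 0, R7, (0,))
(7, 0, R2, (0, 1))

bar 0: v0=G3 v1=G4 downbeat P8
bar 1: v0=F3 v1=D4 downbeat M6
bar 2: v0=A3 v1=E4 downbeat P5
bar 3: v0=B3 v1=D4 downbeat m3
bar 4: v0=A3 v1=A4 downbeat P8
bar 5: v0=B3 v1=G4 downbeat m6
bar 6: v0=F3 v1=D4 downbeat M6
bar 7: v0=G3 v1=G4 downbeat P8
  -> R2 @ bar 2 tick 0 v(0, 1): F3/D4 M6 -> A3/E4 P5 similar
  -> R7 @ bar 6 tick 0 v(0,): B3->F3 leap 6st
  -> R2 @ bar 7 tick 0 v(0, 1): F3/D4 M6 -> G3/G4 P8 similar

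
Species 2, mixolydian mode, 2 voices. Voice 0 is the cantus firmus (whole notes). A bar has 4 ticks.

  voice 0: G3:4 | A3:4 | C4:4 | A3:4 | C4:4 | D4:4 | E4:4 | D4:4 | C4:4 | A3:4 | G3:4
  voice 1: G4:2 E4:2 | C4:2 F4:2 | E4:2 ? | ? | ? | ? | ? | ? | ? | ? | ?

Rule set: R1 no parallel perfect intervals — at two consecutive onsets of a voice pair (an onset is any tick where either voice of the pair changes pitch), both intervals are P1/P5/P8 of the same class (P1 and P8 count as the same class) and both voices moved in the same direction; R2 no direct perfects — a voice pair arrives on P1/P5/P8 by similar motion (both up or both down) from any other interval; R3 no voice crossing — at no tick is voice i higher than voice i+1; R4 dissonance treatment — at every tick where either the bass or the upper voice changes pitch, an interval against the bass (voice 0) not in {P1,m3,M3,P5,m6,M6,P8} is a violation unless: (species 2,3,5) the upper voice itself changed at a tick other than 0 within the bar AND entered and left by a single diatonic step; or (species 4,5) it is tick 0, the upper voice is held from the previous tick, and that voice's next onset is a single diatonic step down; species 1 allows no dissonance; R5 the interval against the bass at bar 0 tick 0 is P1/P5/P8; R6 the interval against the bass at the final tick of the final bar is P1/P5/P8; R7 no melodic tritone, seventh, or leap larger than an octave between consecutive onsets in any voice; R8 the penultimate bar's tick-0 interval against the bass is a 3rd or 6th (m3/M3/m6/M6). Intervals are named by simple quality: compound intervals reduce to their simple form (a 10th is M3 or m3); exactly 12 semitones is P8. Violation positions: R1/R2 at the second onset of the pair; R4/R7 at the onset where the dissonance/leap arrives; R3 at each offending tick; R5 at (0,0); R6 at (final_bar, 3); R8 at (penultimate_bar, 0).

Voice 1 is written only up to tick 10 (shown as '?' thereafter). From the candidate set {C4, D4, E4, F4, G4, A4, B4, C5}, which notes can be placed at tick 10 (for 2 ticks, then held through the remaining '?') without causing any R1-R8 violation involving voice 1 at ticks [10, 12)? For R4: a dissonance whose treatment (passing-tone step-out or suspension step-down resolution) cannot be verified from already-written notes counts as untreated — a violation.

C4: legal
D4: violates R4
E4: legal
F4: violates R4
G4: legal
A4: legal
B4: violates R4
C5: legal

{A4, C4, C5, E4, G4}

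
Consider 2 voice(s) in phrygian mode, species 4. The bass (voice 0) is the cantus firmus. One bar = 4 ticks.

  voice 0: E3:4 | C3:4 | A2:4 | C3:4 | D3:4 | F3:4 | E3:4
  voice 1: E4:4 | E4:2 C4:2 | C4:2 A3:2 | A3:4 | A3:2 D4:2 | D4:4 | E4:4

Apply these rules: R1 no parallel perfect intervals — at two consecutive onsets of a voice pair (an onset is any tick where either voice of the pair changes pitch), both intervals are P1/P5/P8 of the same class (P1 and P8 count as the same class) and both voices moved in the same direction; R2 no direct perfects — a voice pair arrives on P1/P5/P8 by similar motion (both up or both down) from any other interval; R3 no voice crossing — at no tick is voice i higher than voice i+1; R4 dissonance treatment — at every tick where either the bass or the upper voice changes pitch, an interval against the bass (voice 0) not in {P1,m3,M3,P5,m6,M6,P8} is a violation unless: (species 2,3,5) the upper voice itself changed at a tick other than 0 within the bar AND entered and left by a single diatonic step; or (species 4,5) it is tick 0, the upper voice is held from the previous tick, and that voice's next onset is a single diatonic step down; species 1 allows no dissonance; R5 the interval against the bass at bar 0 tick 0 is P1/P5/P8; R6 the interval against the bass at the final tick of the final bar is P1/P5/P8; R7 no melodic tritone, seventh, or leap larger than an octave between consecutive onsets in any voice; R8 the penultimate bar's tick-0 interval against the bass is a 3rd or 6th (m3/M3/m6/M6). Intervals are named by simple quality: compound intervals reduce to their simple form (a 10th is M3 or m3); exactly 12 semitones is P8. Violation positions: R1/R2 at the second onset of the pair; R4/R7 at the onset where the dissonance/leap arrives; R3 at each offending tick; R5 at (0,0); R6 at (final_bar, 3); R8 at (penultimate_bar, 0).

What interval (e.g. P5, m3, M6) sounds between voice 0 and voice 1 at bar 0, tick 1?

P8

voice 0=E3 voice 1=E4 -> P8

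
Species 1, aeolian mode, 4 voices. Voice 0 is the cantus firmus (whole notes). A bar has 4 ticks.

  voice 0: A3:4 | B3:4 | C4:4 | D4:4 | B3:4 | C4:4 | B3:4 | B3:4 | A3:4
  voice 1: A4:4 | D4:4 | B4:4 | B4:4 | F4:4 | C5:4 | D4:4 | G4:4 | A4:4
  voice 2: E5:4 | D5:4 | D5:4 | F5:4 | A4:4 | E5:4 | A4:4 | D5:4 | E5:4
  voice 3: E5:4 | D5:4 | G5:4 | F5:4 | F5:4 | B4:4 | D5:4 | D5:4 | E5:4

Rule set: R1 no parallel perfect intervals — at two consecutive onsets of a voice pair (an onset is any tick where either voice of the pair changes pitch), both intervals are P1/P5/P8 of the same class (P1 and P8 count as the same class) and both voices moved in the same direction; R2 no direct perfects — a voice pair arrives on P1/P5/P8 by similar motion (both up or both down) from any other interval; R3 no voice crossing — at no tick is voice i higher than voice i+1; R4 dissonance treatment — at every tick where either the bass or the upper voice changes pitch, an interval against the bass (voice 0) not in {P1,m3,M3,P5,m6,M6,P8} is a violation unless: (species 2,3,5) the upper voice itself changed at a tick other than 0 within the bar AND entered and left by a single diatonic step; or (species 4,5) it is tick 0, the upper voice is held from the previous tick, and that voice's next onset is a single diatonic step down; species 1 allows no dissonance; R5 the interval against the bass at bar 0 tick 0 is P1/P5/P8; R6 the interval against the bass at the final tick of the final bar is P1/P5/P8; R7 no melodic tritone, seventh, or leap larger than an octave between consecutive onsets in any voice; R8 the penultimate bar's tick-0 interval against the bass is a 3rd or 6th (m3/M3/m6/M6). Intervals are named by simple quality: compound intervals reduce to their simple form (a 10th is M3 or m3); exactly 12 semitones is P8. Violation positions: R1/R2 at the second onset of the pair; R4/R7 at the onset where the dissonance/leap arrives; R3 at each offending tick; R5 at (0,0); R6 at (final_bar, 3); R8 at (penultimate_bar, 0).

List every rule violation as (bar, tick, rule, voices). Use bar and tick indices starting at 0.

bar 0: v0=A3 v1=A4 v2=E5 v3=E5 downbeat P5
bar 1: v0=B3 v1=D4 v2=D5 v3=D5 downbeat m3
bar 2: v0=C4 v1=B4 v2=D5 v3=G5 downbeat P5
bar 3: v0=D4 v1=B4 v2=F5 v3=F5 downbeat m3
bar 4: v0=B3 v1=F4 v2=A4 v3=F5 downbeat TT
bar 5: v0=C4 v1=C5 v2=E5 v3=B4 downbeat M7
bar 6: v0=B3 v1=D4 v2=A4 v3=D5 downbeat m3
bar 7: v0=B3 v1=G4 v2=D5 v3=D5 downbeat m3
bar 8: v0=A3 v1=A4 v2=E5 v3=E5 downbeat P5
  -> R1 @ bar 1 tick 0 v(2, 3): E5/E5 P1 -> D5/D5 P1 similar
  -> R2 @ bar 1 tick 0 v(1, 2): A4/E5 P5 -> D4/D5 P8 similar
  -> R2 @ bar 1 tick 0 v(1, 3): A4/E5 P5 -> D4/D5 P8 similar
  -> R2 @ bar 2 tick 0 v(0, 3): B3/D5 m3 -> C4/G5 P5 similar
  -> R4 @ bar 2 tick 0 v(0, 1): C4/B4 M7 untreated
  -> R4 @ bar 2 tick 0 v(0, 2): C4/D5 M2 untreated
  -> R4 @ bar 4 tick 0 v(0, 1): B3/F4 TT untreated
  -> R4 @ bar 4 tick 0 v(0, 2): B3/A4 m7 untreated
  -> R4 @ bar 4 tick 0 v(0, 3): B3/F5 TT untreated
  -> R7 @ bar 4 tick 0 v(1,): B4->F4 leap 6st
  -> R2 @ bar 5 tick 0 v(0, 1): B3/F4 TT -> C4/C5 P8 similar
  -> R3 @ bar 5 tick 0 v(2, 3): E5 above B4
  -> R4 @ bar 5 tick 0 v(0, 3): C4/B4 M7 untreated
  -> R7 @ bar 5 tick 0 v(3,): F5->B4 leap 6st
  -> R3 @ bar 5 tick 1 v(2, 3): E5 above B4
  -> R3 @ bar 5 tick 2 v(2, 3): E5 above B4
  -> R3 @ bar 5 tick 3 v(2, 3): E5 above B4
  -> R2 @ bar 6 tick 0 v(1, 2): C5/E5 M3 -> D4/A4 P5 similar
  -> R4 @ bar 6 tick 0 v(0, 2): B3/A4 m7 untreated
  -> R7 @ bar 6 tick 0 v(1,): C5->D4 leap 10st
  -> R1 @ bar 7 tick 0 v(1, 2): D4/A4 P5 -> G4/D5 P5 similar
  -> R1 @ bar 8 tick 0 v(1, 2): G4/D5 P5 -> A4/E5 P5 similar
  -> R1 @ bar 8 tick 0 v(1, 3): G4/D5 P5 -> A4/E5 P5 similar
  -> R1 @ bar 8 tick 0 v(2, 3): D5/D5 P1 -> E5/E5 P1 similar

(1, 0, R1, (2, 3))
(1, 0, R2, (1, 2))
(1, 0, R2, (1, 3))
(2, 0, R2, (0, 3))
(2, 0, R4, (0, 1))
(2, 0, R4, (0, 2))
(4, 0, R4, (0, 1))
(4, 0, R4, (0, 2))
(4, 0, R4, (0, 3))
(4, 0, R7, (1,))
(5, 0, R2, (0, 1))
(5, 0, R3, (2, 3))
(5, 0, R4, (0, 3))
(5, 0, R7, (3,))
(5, 1, R3, (2, 3))
(5, 2, R3, (2, 3))
(5, 3, R3, (2, 3))
(6, 0, R2, (1, 2))
(6, 0, R4, (0, 2))
(6, 0, R7, (1,))
(7, 0, R1, (1, 2))
(8, 0, R1, (1, 2))
(8, 0, R1, (1, 3))
(8, 0, R1, (2, 3))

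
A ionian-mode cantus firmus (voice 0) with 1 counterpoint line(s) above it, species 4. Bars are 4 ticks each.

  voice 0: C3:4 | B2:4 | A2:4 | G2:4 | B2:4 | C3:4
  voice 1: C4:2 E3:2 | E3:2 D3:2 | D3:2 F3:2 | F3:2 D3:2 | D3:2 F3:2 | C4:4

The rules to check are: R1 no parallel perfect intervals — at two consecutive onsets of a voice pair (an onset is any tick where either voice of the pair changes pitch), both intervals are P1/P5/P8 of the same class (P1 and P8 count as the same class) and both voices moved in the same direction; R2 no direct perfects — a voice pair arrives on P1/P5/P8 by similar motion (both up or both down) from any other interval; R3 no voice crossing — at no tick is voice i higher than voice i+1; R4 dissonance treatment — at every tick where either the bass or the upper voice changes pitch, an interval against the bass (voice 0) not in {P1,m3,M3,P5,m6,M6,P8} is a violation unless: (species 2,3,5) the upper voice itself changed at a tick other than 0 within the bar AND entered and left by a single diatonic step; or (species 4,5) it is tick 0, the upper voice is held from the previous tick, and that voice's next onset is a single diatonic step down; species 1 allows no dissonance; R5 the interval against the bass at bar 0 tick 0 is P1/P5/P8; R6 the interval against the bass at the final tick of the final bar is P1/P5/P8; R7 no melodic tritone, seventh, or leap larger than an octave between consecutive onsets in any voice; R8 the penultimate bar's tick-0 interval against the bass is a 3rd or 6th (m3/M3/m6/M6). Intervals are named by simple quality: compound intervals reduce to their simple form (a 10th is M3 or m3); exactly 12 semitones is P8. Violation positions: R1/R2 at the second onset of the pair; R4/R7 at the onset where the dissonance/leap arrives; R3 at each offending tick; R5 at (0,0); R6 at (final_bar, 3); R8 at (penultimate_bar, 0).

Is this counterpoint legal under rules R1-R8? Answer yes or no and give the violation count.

No (4 violations)

bar 0: v0=C3 v1=C4 (P8)
bar 1: v0=B2 v1=E3 (P4)
bar 2: v0=A2 v1=D3 (P4)
bar 3: v0=G2 v1=F3 (m7)
bar 4: v0=B2 v1=D3 (m3)
bar 5: v0=C3 v1=C4 (P8)
  R4 @ bar2.0: A2/D3 P4 untreated
  R4 @ bar3.0: G2/F3 m7 untreated
  R4 @ bar4.2: B2/F3 TT untreated
  R2 @ bar5.0: B2/F3 TT -> C3/C4 P8 similar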